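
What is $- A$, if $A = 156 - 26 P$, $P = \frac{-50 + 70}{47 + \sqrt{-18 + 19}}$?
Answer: $- \frac{871}{6} \approx -145.17$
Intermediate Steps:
$P = \frac{5}{12}$ ($P = \frac{20}{47 + \sqrt{1}} = \frac{20}{47 + 1} = \frac{20}{48} = 20 \cdot \frac{1}{48} = \frac{5}{12} \approx 0.41667$)
$A = \frac{871}{6}$ ($A = 156 - \frac{65}{6} = \frac{871}{6} \approx 145.17$)
$- A = \left(-1\right) \frac{871}{6} = - \frac{871}{6}$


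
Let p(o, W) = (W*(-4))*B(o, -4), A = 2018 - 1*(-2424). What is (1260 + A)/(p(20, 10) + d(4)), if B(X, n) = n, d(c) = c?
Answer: 2851/82 ≈ 34.768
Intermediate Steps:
A = 4442 (A = 2018 + 2424 = 4442)
p(o, W) = 16*W (p(o, W) = (W*(-4))*(-4) = -4*W*(-4) = 16*W)
(1260 + A)/(p(20, 10) + d(4)) = (1260 + 4442)/(16*10 + 4) = 5702/(160 + 4) = 5702/164 = 5702*(1/164) = 2851/82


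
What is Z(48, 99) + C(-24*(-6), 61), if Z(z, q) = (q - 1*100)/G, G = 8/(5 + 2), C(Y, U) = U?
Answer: 481/8 ≈ 60.125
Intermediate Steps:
G = 8/7 ≈ 1.1429
Z(z, q) = -175/2 + 7*q/8 (Z(z, q) = (q - 1*100)/(8/7) = (q - 100)*(7/8) = (-100 + q)*(7/8) = -175/2 + 7*q/8)
Z(48, 99) + C(-24*(-6), 61) = (-175/2 + (7/8)*99) + 61 = (-175/2 + 693/8) + 61 = -7/8 + 61 = 481/8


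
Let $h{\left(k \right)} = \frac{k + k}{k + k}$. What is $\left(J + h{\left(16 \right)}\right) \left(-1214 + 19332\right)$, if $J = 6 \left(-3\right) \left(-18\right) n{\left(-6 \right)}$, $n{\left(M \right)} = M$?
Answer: $-35203274$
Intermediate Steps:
$J = -1944$ ($J = 6 \left(-3\right) \left(-18\right) \left(-6\right) = \left(-18\right) \left(-18\right) \left(-6\right) = 324 \left(-6\right) = -1944$)
$h{\left(k \right)} = 1$ ($h{\left(k \right)} = \frac{2 k}{2 k} = 2 k \frac{1}{2 k} = 1$)
$\left(J + h{\left(16 \right)}\right) \left(-1214 + 19332\right) = \left(-1944 + 1\right) \left(-1214 + 19332\right) = \left(-1943\right) 18118 = -35203274$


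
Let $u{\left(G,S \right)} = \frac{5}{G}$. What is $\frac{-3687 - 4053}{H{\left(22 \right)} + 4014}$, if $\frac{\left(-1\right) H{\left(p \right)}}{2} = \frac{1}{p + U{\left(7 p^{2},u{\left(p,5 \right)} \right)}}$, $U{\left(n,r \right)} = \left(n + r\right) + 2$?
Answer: $- \frac{290517030}{150663461} \approx -1.9283$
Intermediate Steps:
$U{\left(n,r \right)} = 2 + n + r$
$H{\left(p \right)} = - \frac{2}{2 + p + \frac{5}{p} + 7 p^{2}}$ ($H{\left(p \right)} = - \frac{2}{p + \left(2 + 7 p^{2} + \frac{5}{p}\right)} = - \frac{2}{p + \left(2 + \frac{5}{p} + 7 p^{2}\right)} = - \frac{2}{2 + p + \frac{5}{p} + 7 p^{2}}$)
$\frac{-3687 - 4053}{H{\left(22 \right)} + 4014} = \frac{-3687 - 4053}{\left(-2\right) 22 \frac{1}{5 + 22^{2} + 22 \left(2 + 7 \cdot 22^{2}\right)} + 4014} = - \frac{7740}{\left(-2\right) 22 \frac{1}{5 + 484 + 22 \left(2 + 7 \cdot 484\right)} + 4014} = - \frac{7740}{\left(-2\right) 22 \frac{1}{5 + 484 + 22 \left(2 + 3388\right)} + 4014} = - \frac{7740}{\left(-2\right) 22 \frac{1}{5 + 484 + 22 \cdot 3390} + 4014} = - \frac{7740}{\left(-2\right) 22 \frac{1}{5 + 484 + 74580} + 4014} = - \frac{7740}{\left(-2\right) 22 \cdot \frac{1}{75069} + 4014} = - \frac{7740}{- \frac{44}{75069} + 4014} = - \frac{7740}{\frac{301326922}{75069}} = \left(-7740\right) \frac{75069}{301326922} = - \frac{290517030}{150663461}$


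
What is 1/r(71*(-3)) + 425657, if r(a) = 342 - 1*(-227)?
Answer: 242198834/569 ≈ 4.2566e+5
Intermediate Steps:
r(a) = 569 (r(a) = 342 + 227 = 569)
1/r(71*(-3)) + 425657 = 1/569 + 425657 = 242198834/569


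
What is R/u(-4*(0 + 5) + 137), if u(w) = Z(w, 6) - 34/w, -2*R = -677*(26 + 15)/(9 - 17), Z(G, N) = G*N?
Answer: -3247569/1313600 ≈ -2.4723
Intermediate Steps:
R = -27757/16 (R = -(-677)*(26 + 15)/(9 - 17)/2 = -(-677)*41/(-8)/2 = -(-677)*41*(-⅛)/2 = -(-677)*(-41)/(2*8) = -½*27757/8 = -27757/16 ≈ -1734.8)
u(w) = -34/w + 6*w (u(w) = w*6 - 34/w = 6*w - 34/w = -34/w + 6*w)
R/u(-4*(0 + 5) + 137) = -27757/(16*(-34/(-4*(0 + 5) + 137) + 6*(-4*(0 + 5) + 137))) = -27757/(16*(-34/(-4*5 + 137) + 6*(-4*5 + 137))) = -27757/(16*(-34/(-20 + 137) + 6*(-20 + 137))) = -27757/(16*(-34/117 + 6*117)) = -27757/(16*(-34*1/117 + 702)) = -27757/(16*(-34/117 + 702)) = -27757/(16*82100/117) = -27757/16*117/82100 = -3247569/1313600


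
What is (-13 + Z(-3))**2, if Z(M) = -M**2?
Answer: 484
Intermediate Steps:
(-13 + Z(-3))**2 = (-13 - 1*(-3)**2)**2 = (-13 - 1*9)**2 = (-13 - 9)**2 = (-22)**2 = 484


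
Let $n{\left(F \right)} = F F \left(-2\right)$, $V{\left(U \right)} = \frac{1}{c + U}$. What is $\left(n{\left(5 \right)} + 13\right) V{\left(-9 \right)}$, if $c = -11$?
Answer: $\frac{37}{20} \approx 1.85$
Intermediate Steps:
$V{\left(U \right)} = \frac{1}{-11 + U}$
$n{\left(F \right)} = - 2 F^{2}$ ($n{\left(F \right)} = F^{2} \left(-2\right) = - 2 F^{2}$)
$\left(n{\left(5 \right)} + 13\right) V{\left(-9 \right)} = \frac{- 2 \cdot 5^{2} + 13}{-11 - 9} = \frac{\left(-2\right) 25 + 13}{-20} = \left(-50 + 13\right) \left(- \frac{1}{20}\right) = \left(-37\right) \left(- \frac{1}{20}\right) = \frac{37}{20}$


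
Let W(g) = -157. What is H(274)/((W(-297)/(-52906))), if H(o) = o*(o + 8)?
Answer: 4087940808/157 ≈ 2.6038e+7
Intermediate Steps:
H(o) = o*(8 + o)
H(274)/((W(-297)/(-52906))) = (274*(8 + 274))/((-157/(-52906))) = (274*282)/((-157*(-1/52906))) = 77268/(157/52906) = 77268*(52906/157) = 4087940808/157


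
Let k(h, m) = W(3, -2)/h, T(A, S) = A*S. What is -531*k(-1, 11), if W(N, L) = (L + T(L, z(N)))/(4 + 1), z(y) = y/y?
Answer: -2124/5 ≈ -424.80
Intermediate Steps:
z(y) = 1
W(N, L) = 2*L/5 (W(N, L) = (L + L*1)/(4 + 1) = (L + L)/5 = (2*L)*(1/5) = 2*L/5)
k(h, m) = -4/(5*h) (k(h, m) = ((2/5)*(-2))/h = -4/(5*h))
-531*k(-1, 11) = -(-2124)/(5*(-1)) = -(-2124)*(-1)/5 = -531*4/5 = -2124/5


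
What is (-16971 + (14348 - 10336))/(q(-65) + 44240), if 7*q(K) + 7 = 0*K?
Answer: -12959/44239 ≈ -0.29293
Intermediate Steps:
q(K) = -1 (q(K) = -1 + (0*K)/7 = -1 + (⅐)*0 = -1 + 0 = -1)
(-16971 + (14348 - 10336))/(q(-65) + 44240) = (-16971 + (14348 - 10336))/(-1 + 44240) = (-16971 + 4012)/44239 = -12959*1/44239 = -12959/44239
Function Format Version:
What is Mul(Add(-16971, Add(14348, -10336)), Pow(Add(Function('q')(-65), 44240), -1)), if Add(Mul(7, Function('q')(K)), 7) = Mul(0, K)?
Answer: Rational(-12959, 44239) ≈ -0.29293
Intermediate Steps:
Function('q')(K) = -1 (Function('q')(K) = Add(-1, Mul(Rational(1, 7), Mul(0, K))) = Add(-1, Mul(Rational(1, 7), 0)) = Add(-1, 0) = -1)
Mul(Add(-16971, Add(14348, -10336)), Pow(Add(Function('q')(-65), 44240), -1)) = Mul(Add(-16971, Add(14348, -10336)), Pow(Add(-1, 44240), -1)) = Mul(Add(-16971, 4012), Pow(44239, -1)) = Mul(-12959, Rational(1, 44239)) = Rational(-12959, 44239)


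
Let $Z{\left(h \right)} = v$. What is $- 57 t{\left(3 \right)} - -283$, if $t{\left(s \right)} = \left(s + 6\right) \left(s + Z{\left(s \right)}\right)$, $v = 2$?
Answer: $-2282$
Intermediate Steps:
$Z{\left(h \right)} = 2$
$t{\left(s \right)} = \left(2 + s\right) \left(6 + s\right)$ ($t{\left(s \right)} = \left(s + 6\right) \left(s + 2\right) = \left(6 + s\right) \left(2 + s\right) = \left(2 + s\right) \left(6 + s\right)$)
$- 57 t{\left(3 \right)} - -283 = - 57 \left(12 + 3^{2} + 8 \cdot 3\right) - -283 = - 57 \left(12 + 9 + 24\right) + 283 = \left(-57\right) 45 + 283 = -2565 + 283 = -2282$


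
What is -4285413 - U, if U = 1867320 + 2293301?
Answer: -8446034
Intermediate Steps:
U = 4160621
-4285413 - U = -4285413 - 1*4160621 = -4285413 - 4160621 = -8446034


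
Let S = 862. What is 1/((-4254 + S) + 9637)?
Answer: 1/6245 ≈ 0.00016013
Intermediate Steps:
1/((-4254 + S) + 9637) = 1/((-4254 + 862) + 9637) = 1/(-3392 + 9637) = 1/6245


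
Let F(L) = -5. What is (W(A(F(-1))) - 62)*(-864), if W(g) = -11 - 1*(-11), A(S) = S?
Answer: 53568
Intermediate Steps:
W(g) = 0 (W(g) = -11 + 11 = 0)
(W(A(F(-1))) - 62)*(-864) = (0 - 62)*(-864) = -62*(-864) = 53568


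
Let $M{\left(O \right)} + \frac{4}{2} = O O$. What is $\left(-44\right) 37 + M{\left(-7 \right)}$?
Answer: $-1581$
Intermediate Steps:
$M{\left(O \right)} = -2 + O^{2}$ ($M{\left(O \right)} = -2 + O O = -2 + O^{2}$)
$\left(-44\right) 37 + M{\left(-7 \right)} = \left(-44\right) 37 - \left(2 - \left(-7\right)^{2}\right) = -1628 + \left(-2 + 49\right) = -1628 + 47 = -1581$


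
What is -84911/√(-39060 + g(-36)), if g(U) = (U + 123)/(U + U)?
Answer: 169822*I*√5624814/937469 ≈ 429.63*I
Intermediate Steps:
g(U) = (123 + U)/(2*U) (g(U) = (123 + U)/((2*U)) = (123 + U)*(1/(2*U)) = (123 + U)/(2*U))
-84911/√(-39060 + g(-36)) = -84911/√(-39060 + (½)*(123 - 36)/(-36)) = -84911/√(-39060 + (½)*(-1/36)*87) = -84911/√(-39060 - 29/24) = -84911*(-2*I*√5624814/937469) = -(-169822)*I*√5624814/937469 = 169822*I*√5624814/937469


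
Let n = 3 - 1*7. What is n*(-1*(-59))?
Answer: -236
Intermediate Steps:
n = -4 (n = 3 - 7 = -4)
n*(-1*(-59)) = -(-4)*(-59) = -4*59 = -236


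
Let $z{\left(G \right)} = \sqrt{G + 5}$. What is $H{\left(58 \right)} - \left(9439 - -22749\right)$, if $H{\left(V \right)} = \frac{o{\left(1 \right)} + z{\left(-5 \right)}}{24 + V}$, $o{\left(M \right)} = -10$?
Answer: $- \frac{1319713}{41} \approx -32188.0$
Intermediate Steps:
$z{\left(G \right)} = \sqrt{5 + G}$
$H{\left(V \right)} = - \frac{10}{24 + V}$ ($H{\left(V \right)} = \frac{-10 + \sqrt{5 - 5}}{24 + V} = \frac{-10 + \sqrt{0}}{24 + V} = \frac{-10 + 0}{24 + V} = - \frac{10}{24 + V}$)
$H{\left(58 \right)} - \left(9439 - -22749\right) = - \frac{10}{24 + 58} - \left(9439 - -22749\right) = - \frac{10}{82} - \left(9439 + 22749\right) = \left(-10\right) \frac{1}{82} - 32188 = - \frac{5}{41} - 32188 = - \frac{1319713}{41}$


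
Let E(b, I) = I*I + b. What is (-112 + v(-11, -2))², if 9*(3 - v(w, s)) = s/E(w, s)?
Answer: 47183161/3969 ≈ 11888.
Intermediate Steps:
E(b, I) = b + I² (E(b, I) = I² + b = b + I²)
v(w, s) = 3 - s/(9*(w + s²))
(-112 + v(-11, -2))² = (-112 + (3*(-11) + 3*(-2)² - ⅑*(-2))/(-11 + (-2)²))² = (-112 + (-33 + 3*4 + 2/9)/(-11 + 4))² = (-112 + (-33 + 12 + 2/9)/(-7))² = (-112 - ⅐*(-187/9))² = (-112 + 187/63)² = (-6869/63)² = 47183161/3969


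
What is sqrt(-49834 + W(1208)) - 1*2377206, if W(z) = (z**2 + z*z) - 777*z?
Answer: -2377206 + sqrt(1930078) ≈ -2.3758e+6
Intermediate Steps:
W(z) = -777*z + 2*z**2 (W(z) = (z**2 + z**2) - 777*z = 2*z**2 - 777*z = -777*z + 2*z**2)
sqrt(-49834 + W(1208)) - 1*2377206 = sqrt(-49834 + 1208*(-777 + 2*1208)) - 1*2377206 = sqrt(-49834 + 1208*(-777 + 2416)) - 2377206 = sqrt(-49834 + 1208*1639) - 2377206 = sqrt(-49834 + 1979912) - 2377206 = sqrt(1930078) - 2377206 = -2377206 + sqrt(1930078)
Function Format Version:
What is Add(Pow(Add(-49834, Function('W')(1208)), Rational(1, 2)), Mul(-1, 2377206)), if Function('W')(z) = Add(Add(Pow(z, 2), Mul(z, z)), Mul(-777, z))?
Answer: Add(-2377206, Pow(1930078, Rational(1, 2))) ≈ -2.3758e+6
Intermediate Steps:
Function('W')(z) = Add(Mul(-777, z), Mul(2, Pow(z, 2))) (Function('W')(z) = Add(Add(Pow(z, 2), Pow(z, 2)), Mul(-777, z)) = Add(Mul(2, Pow(z, 2)), Mul(-777, z)) = Add(Mul(-777, z), Mul(2, Pow(z, 2))))
Add(Pow(Add(-49834, Function('W')(1208)), Rational(1, 2)), Mul(-1, 2377206)) = Add(Pow(Add(-49834, Mul(1208, Add(-777, Mul(2, 1208)))), Rational(1, 2)), Mul(-1, 2377206)) = Add(Pow(Add(-49834, Mul(1208, Add(-777, 2416))), Rational(1, 2)), -2377206) = Add(Pow(Add(-49834, Mul(1208, 1639)), Rational(1, 2)), -2377206) = Add(Pow(Add(-49834, 1979912), Rational(1, 2)), -2377206) = Add(Pow(1930078, Rational(1, 2)), -2377206) = Add(-2377206, Pow(1930078, Rational(1, 2)))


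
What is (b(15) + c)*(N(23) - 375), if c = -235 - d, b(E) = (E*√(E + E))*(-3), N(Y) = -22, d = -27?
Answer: 82576 + 17865*√30 ≈ 1.8043e+5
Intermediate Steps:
b(E) = -3*√2*E^(3/2) (b(E) = (E*√(2*E))*(-3) = (E*(√2*√E))*(-3) = (√2*E^(3/2))*(-3) = -3*√2*E^(3/2))
c = -208 (c = -235 - 1*(-27) = -235 + 27 = -208)
(b(15) + c)*(N(23) - 375) = (-3*√2*15^(3/2) - 208)*(-22 - 375) = (-3*√2*15*√15 - 208)*(-397) = (-45*√30 - 208)*(-397) = (-208 - 45*√30)*(-397) = 82576 + 17865*√30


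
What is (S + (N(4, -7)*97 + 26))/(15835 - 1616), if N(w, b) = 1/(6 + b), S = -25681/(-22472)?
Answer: -1569831/319529368 ≈ -0.0049130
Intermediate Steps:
S = 25681/22472 (S = -25681*(-1/22472) = 25681/22472 ≈ 1.1428)
(S + (N(4, -7)*97 + 26))/(15835 - 1616) = (25681/22472 + (97/(6 - 7) + 26))/(15835 - 1616) = (25681/22472 + (97/(-1) + 26))/14219 = (25681/22472 + (-1*97 + 26))*(1/14219) = (25681/22472 + (-97 + 26))*(1/14219) = (25681/22472 - 71)*(1/14219) = -1569831/22472*1/14219 = -1569831/319529368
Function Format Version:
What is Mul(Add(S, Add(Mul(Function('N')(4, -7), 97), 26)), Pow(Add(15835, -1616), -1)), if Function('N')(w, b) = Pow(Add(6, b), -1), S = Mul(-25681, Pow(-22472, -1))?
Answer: Rational(-1569831, 319529368) ≈ -0.0049130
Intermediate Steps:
S = Rational(25681, 22472) (S = Mul(-25681, Rational(-1, 22472)) = Rational(25681, 22472) ≈ 1.1428)
Mul(Add(S, Add(Mul(Function('N')(4, -7), 97), 26)), Pow(Add(15835, -1616), -1)) = Mul(Add(Rational(25681, 22472), Add(Mul(Pow(Add(6, -7), -1), 97), 26)), Pow(Add(15835, -1616), -1)) = Mul(Add(Rational(25681, 22472), Add(Mul(Pow(-1, -1), 97), 26)), Pow(14219, -1)) = Mul(Add(Rational(25681, 22472), Add(Mul(-1, 97), 26)), Rational(1, 14219)) = Mul(Add(Rational(25681, 22472), Add(-97, 26)), Rational(1, 14219)) = Mul(Add(Rational(25681, 22472), -71), Rational(1, 14219)) = Mul(Rational(-1569831, 22472), Rational(1, 14219)) = Rational(-1569831, 319529368)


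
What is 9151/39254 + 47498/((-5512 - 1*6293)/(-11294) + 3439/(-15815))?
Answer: 333025880649186479/5803939777286 ≈ 57379.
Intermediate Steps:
9151/39254 + 47498/((-5512 - 1*6293)/(-11294) + 3439/(-15815)) = 9151*(1/39254) + 47498/((-5512 - 6293)*(-1/11294) + 3439*(-1/15815)) = 9151/39254 + 47498/(-11805*(-1/11294) - 3439/15815) = 9151/39254 + 47498/(11805/11294 - 3439/15815) = 9151/39254 + 47498/(147856009/178614610) = 9151/39254 + 47498*(178614610/147856009) = 9151/39254 + 8483836745780/147856009 = 333025880649186479/5803939777286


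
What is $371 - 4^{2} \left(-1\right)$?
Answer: $387$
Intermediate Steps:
$371 - 4^{2} \left(-1\right) = 371 - 16 \left(-1\right) = 371 - -16 = 371 + 16 = 387$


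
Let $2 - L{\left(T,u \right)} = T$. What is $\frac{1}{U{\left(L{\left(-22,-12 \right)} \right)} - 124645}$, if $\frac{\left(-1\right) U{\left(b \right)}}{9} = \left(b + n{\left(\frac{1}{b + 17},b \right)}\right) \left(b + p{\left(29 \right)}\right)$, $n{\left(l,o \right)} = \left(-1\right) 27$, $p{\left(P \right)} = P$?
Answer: $- \frac{1}{123214} \approx -8.116 \cdot 10^{-6}$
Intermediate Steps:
$n{\left(l,o \right)} = -27$
$L{\left(T,u \right)} = 2 - T$
$U{\left(b \right)} = - 9 \left(-27 + b\right) \left(29 + b\right)$ ($U{\left(b \right)} = - 9 \left(b - 27\right) \left(b + 29\right) = - 9 \left(-27 + b\right) \left(29 + b\right)$)
$\frac{1}{U{\left(L{\left(-22,-12 \right)} \right)} - 124645} = \frac{1}{\left(7047 - 18 \left(2 - -22\right) - 9 \left(2 - -22\right)^{2}\right) - 124645} = \frac{1}{\left(7047 - 18 \left(2 + 22\right) - 9 \left(2 + 22\right)^{2}\right) - 124645} = \frac{1}{\left(7047 - 432 - 9 \cdot 24^{2}\right) - 124645} = \frac{1}{\left(7047 - 432 - 5184\right) - 124645} = \frac{1}{1431 - 124645} = \frac{1}{-123214} = - \frac{1}{123214}$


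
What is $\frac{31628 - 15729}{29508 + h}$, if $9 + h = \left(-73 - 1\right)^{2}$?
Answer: $\frac{15899}{34975} \approx 0.45458$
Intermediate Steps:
$h = 5467$ ($h = -9 + \left(-73 - 1\right)^{2} = -9 + \left(-74\right)^{2} = -9 + 5476 = 5467$)
$\frac{31628 - 15729}{29508 + h} = \frac{31628 - 15729}{29508 + 5467} = \frac{15899}{34975}$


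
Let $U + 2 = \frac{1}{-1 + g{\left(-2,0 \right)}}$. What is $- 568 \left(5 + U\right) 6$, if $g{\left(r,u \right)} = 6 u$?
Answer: $-6816$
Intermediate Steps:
$U = -3$ ($U = -2 + \frac{1}{-1 + 6 \cdot 0} = -2 + \frac{1}{-1 + 0} = -2 + \frac{1}{-1} = -2 - 1 = -3$)
$- 568 \left(5 + U\right) 6 = - 568 \left(5 - 3\right) 6 = - 568 \cdot 2 \cdot 6 = \left(-568\right) 12 = -6816$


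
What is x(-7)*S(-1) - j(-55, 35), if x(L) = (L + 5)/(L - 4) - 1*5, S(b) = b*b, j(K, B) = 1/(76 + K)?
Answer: -1124/231 ≈ -4.8658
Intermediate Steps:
S(b) = b**2
x(L) = -5 + (5 + L)/(-4 + L) (x(L) = (5 + L)/(-4 + L) - 5 = -5 + (5 + L)/(-4 + L))
x(-7)*S(-1) - j(-55, 35) = ((25 - 4*(-7))/(-4 - 7))*(-1)**2 - 1/(76 - 55) = ((25 + 28)/(-11))*1 - 1/21 = -1/11*53*1 - 1*1/21 = -53/11*1 - 1/21 = -53/11 - 1/21 = -1124/231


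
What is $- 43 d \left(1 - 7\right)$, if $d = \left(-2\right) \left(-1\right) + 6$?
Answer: $2064$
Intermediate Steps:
$d = 8$ ($d = 2 + 6 = 8$)
$- 43 d \left(1 - 7\right) = \left(-43\right) 8 \left(1 - 7\right) = - 344 \left(1 - 7\right) = \left(-344\right) \left(-6\right) = 2064$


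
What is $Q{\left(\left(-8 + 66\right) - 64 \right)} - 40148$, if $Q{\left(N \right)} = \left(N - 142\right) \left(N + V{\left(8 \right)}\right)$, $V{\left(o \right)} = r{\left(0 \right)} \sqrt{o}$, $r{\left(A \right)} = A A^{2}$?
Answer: $-39260$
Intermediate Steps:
$r{\left(A \right)} = A^{3}$
$V{\left(o \right)} = 0$ ($V{\left(o \right)} = 0^{3} \sqrt{o} = 0 \sqrt{o} = 0$)
$Q{\left(N \right)} = N \left(-142 + N\right)$ ($Q{\left(N \right)} = \left(N - 142\right) \left(N + 0\right) = \left(-142 + N\right) N = N \left(-142 + N\right)$)
$Q{\left(\left(-8 + 66\right) - 64 \right)} - 40148 = \left(\left(-8 + 66\right) - 64\right) \left(-142 + \left(\left(-8 + 66\right) - 64\right)\right) - 40148 = \left(58 - 64\right) \left(-142 + \left(58 - 64\right)\right) - 40148 = - 6 \left(-142 - 6\right) - 40148 = \left(-6\right) \left(-148\right) - 40148 = 888 - 40148 = -39260$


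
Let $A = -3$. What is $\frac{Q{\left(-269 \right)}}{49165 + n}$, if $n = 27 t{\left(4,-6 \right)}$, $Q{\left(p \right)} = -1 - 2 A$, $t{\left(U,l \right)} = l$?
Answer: $\frac{5}{49003} \approx 0.00010203$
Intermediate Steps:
$Q{\left(p \right)} = 5$ ($Q{\left(p \right)} = -1 - -6 = -1 + 6 = 5$)
$n = -162$ ($n = 27 \left(-6\right) = -162$)
$\frac{Q{\left(-269 \right)}}{49165 + n} = \frac{5}{49165 - 162} = \frac{5}{49003}$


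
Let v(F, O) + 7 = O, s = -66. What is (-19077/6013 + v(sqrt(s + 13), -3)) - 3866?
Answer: -23325465/6013 ≈ -3879.2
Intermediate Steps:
v(F, O) = -7 + O
(-19077/6013 + v(sqrt(s + 13), -3)) - 3866 = (-19077/6013 + (-7 - 3)) - 3866 = (-19077*1/6013 - 10) - 3866 = (-19077/6013 - 10) - 3866 = -79207/6013 - 3866 = -23325465/6013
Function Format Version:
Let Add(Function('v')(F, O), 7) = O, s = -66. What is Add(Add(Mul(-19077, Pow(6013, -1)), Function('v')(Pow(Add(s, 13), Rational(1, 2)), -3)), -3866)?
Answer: Rational(-23325465, 6013) ≈ -3879.2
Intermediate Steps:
Function('v')(F, O) = Add(-7, O)
Add(Add(Mul(-19077, Pow(6013, -1)), Function('v')(Pow(Add(s, 13), Rational(1, 2)), -3)), -3866) = Add(Add(Mul(-19077, Pow(6013, -1)), Add(-7, -3)), -3866) = Add(Add(Mul(-19077, Rational(1, 6013)), -10), -3866) = Add(Add(Rational(-19077, 6013), -10), -3866) = Add(Rational(-79207, 6013), -3866) = Rational(-23325465, 6013)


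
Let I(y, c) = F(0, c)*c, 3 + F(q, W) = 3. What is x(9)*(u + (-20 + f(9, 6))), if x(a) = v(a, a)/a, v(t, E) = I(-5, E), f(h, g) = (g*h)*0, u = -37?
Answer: 0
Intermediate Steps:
F(q, W) = 0 (F(q, W) = -3 + 3 = 0)
f(h, g) = 0
I(y, c) = 0 (I(y, c) = 0*c = 0)
v(t, E) = 0
x(a) = 0 (x(a) = 0/a = 0)
x(9)*(u + (-20 + f(9, 6))) = 0*(-37 + (-20 + 0)) = 0*(-37 - 20) = 0*(-57) = 0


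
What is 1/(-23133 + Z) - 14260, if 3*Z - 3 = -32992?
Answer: -1460052883/102388 ≈ -14260.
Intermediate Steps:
Z = -32989/3 (Z = 1 + (1/3)*(-32992) = 1 - 32992/3 = -32989/3 ≈ -10996.)
1/(-23133 + Z) - 14260 = 1/(-23133 - 32989/3) - 14260 = 1/(-102388/3) - 14260 = -3/102388 - 14260 = -1460052883/102388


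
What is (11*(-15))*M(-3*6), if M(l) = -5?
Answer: 825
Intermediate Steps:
(11*(-15))*M(-3*6) = (11*(-15))*(-5) = -165*(-5) = 825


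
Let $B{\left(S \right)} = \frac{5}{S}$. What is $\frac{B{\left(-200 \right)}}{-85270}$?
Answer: $\frac{1}{3410800} \approx 2.9319 \cdot 10^{-7}$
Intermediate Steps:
$\frac{B{\left(-200 \right)}}{-85270} = \frac{5 \frac{1}{-200}}{-85270} = 5 \left(- \frac{1}{200}\right) \left(- \frac{1}{85270}\right) = \left(- \frac{1}{40}\right) \left(- \frac{1}{85270}\right) = \frac{1}{3410800}$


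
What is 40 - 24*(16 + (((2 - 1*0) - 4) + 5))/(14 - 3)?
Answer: -16/11 ≈ -1.4545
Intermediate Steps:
40 - 24*(16 + (((2 - 1*0) - 4) + 5))/(14 - 3) = 40 - 24*(16 + (((2 + 0) - 4) + 5))/11 = 40 - 24*(16 + ((2 - 4) + 5))/11 = 40 - 24*(16 + (-2 + 5))/11 = 40 - 24*(16 + 3)/11 = 40 - 456/11 = -16/11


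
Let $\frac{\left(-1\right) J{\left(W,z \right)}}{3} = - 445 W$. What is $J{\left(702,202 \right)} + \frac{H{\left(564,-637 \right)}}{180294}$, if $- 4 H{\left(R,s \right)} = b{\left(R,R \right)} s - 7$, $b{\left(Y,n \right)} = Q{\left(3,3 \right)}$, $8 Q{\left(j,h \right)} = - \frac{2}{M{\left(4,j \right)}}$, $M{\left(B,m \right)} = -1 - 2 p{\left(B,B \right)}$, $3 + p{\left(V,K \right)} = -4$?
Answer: $\frac{901152682553}{961568} \approx 9.3717 \cdot 10^{5}$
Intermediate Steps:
$J{\left(W,z \right)} = 1335 W$ ($J{\left(W,z \right)} = - 3 \left(- 445 W\right) = 1335 W$)
$p{\left(V,K \right)} = -7$ ($p{\left(V,K \right)} = -3 - 4 = -7$)
$M{\left(B,m \right)} = 13$ ($M{\left(B,m \right)} = -1 - -14 = -1 + 14 = 13$)
$Q{\left(j,h \right)} = - \frac{1}{52}$ ($Q{\left(j,h \right)} = \frac{\left(-2\right) \frac{1}{13}}{8} = \frac{1}{8} \left(- \frac{2}{13}\right) = - \frac{1}{52}$)
$b{\left(Y,n \right)} = - \frac{1}{52}$
$H{\left(R,s \right)} = \frac{7}{4} + \frac{s}{208}$ ($H{\left(R,s \right)} = - \frac{- \frac{s}{52} - 7}{4} = - \frac{-7 - \frac{s}{52}}{4} = \frac{7}{4} + \frac{s}{208}$)
$J{\left(702,202 \right)} + \frac{H{\left(564,-637 \right)}}{180294} = 1335 \cdot 702 + \frac{\frac{7}{4} + \frac{1}{208} \left(-637\right)}{180294} = 937170 + \left(\frac{7}{4} - \frac{49}{16}\right) \frac{1}{180294} = 937170 - \frac{7}{961568} = \frac{901152682553}{961568}$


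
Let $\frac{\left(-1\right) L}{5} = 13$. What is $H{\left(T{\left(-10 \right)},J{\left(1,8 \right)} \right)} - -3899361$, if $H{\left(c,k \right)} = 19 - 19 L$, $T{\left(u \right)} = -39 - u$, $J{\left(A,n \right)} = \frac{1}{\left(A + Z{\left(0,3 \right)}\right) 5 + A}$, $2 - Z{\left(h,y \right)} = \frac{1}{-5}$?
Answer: $3900615$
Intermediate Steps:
$Z{\left(h,y \right)} = \frac{11}{5}$ ($Z{\left(h,y \right)} = 2 - \frac{1}{-5} = 2 - - \frac{1}{5} = 2 + \frac{1}{5} = \frac{11}{5}$)
$L = -65$ ($L = \left(-5\right) 13 = -65$)
$J{\left(A,n \right)} = \frac{1}{11 + 6 A}$ ($J{\left(A,n \right)} = \frac{1}{\left(A + \frac{11}{5}\right) 5 + A} = \frac{1}{\left(\frac{11}{5} + A\right) 5 + A} = \frac{1}{\left(11 + 5 A\right) + A} = \frac{1}{11 + 6 A}$)
$H{\left(c,k \right)} = 1254$ ($H{\left(c,k \right)} = 19 - -1235 = 19 + 1235 = 1254$)
$H{\left(T{\left(-10 \right)},J{\left(1,8 \right)} \right)} - -3899361 = 1254 - -3899361 = 1254 + 3899361 = 3900615$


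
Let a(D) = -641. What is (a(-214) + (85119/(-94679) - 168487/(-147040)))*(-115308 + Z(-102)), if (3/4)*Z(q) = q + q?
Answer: 51550468136140013/696080008 ≈ 7.4058e+7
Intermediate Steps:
Z(q) = 8*q/3 (Z(q) = 4*(q + q)/3 = 4*(2*q)/3 = 8*q/3)
(a(-214) + (85119/(-94679) - 168487/(-147040)))*(-115308 + Z(-102)) = (-641 + (85119/(-94679) - 168487/(-147040)))*(-115308 + (8/3)*(-102)) = (-641 + (85119*(-1/94679) - 168487*(-1/147040)))*(-115308 - 272) = (-641 + (-85119/94679 + 168487/147040))*(-115580) = (-641 + 3436282913/13921600160)*(-115580) = -8920309419647/13921600160*(-115580) = 51550468136140013/696080008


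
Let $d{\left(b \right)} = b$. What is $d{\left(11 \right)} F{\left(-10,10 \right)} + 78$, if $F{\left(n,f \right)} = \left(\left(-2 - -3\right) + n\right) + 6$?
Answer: $45$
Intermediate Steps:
$F{\left(n,f \right)} = 7 + n$ ($F{\left(n,f \right)} = \left(\left(-2 + 3\right) + n\right) + 6 = \left(1 + n\right) + 6 = 7 + n$)
$d{\left(11 \right)} F{\left(-10,10 \right)} + 78 = 11 \left(7 - 10\right) + 78 = 11 \left(-3\right) + 78 = -33 + 78 = 45$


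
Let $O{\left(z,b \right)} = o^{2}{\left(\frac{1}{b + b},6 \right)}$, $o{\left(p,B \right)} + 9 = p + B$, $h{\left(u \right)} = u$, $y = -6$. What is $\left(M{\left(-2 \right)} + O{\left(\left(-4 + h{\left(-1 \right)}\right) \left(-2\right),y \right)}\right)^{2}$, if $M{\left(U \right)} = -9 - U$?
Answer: $\frac{130321}{20736} \approx 6.2848$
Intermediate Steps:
$o{\left(p,B \right)} = -9 + B + p$ ($o{\left(p,B \right)} = -9 + \left(p + B\right) = -9 + \left(B + p\right) = -9 + B + p$)
$O{\left(z,b \right)} = \left(-3 + \frac{1}{2 b}\right)^{2}$ ($O{\left(z,b \right)} = \left(-9 + 6 + \frac{1}{b + b}\right)^{2} = \left(-9 + 6 + \frac{1}{2 b}\right)^{2} = \left(-3 + \frac{1}{2 b}\right)^{2}$)
$\left(M{\left(-2 \right)} + O{\left(\left(-4 + h{\left(-1 \right)}\right) \left(-2\right),y \right)}\right)^{2} = \left(\left(-9 - -2\right) + \frac{\left(1 - -36\right)^{2}}{4 \cdot 36}\right)^{2} = \left(\left(-9 + 2\right) + \frac{1}{4} \cdot \frac{1}{36} \left(1 + 36\right)^{2}\right)^{2} = \left(-7 + \frac{1}{4} \cdot \frac{1}{36} \cdot 37^{2}\right)^{2} = \left(-7 + \frac{1}{4} \cdot \frac{1}{36} \cdot 1369\right)^{2} = \left(-7 + \frac{1369}{144}\right)^{2} = \left(\frac{361}{144}\right)^{2} = \frac{130321}{20736}$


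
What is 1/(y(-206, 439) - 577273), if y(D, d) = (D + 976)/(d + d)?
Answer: -439/253422462 ≈ -1.7323e-6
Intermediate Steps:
y(D, d) = (976 + D)/(2*d) (y(D, d) = (976 + D)/((2*d)) = (976 + D)*(1/(2*d)) = (976 + D)/(2*d))
1/(y(-206, 439) - 577273) = 1/((½)*(976 - 206)/439 - 577273) = 1/((½)*(1/439)*770 - 577273) = 1/(385/439 - 577273) = 1/(-253422462/439) = -439/253422462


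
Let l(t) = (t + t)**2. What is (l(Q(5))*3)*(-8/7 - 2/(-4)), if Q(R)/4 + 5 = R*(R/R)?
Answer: 0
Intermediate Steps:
Q(R) = -20 + 4*R (Q(R) = -20 + 4*(R*(R/R)) = -20 + 4*(R*1) = -20 + 4*R)
l(t) = 4*t**2 (l(t) = (2*t)**2 = 4*t**2)
(l(Q(5))*3)*(-8/7 - 2/(-4)) = ((4*(-20 + 4*5)**2)*3)*(-8/7 - 2/(-4)) = ((4*(-20 + 20)**2)*3)*(-8*1/7 - 2*(-1/4)) = ((4*0**2)*3)*(-8/7 + 1/2) = ((4*0)*3)*(-9/14) = (0*3)*(-9/14) = 0*(-9/14) = 0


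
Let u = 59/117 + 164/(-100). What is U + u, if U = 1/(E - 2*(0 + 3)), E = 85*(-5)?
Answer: -1434707/1260675 ≈ -1.1380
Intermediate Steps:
u = -3322/2925 (u = 59*(1/117) + 164*(-1/100) = 59/117 - 41/25 = -3322/2925 ≈ -1.1357)
E = -425
U = -1/431 (U = 1/(-425 - 2*(0 + 3)) = 1/(-425 - 2*3) = 1/(-425 - 6) = 1/(-431) = -1/431 ≈ -0.0023202)
U + u = -1/431 - 3322/2925 = -1434707/1260675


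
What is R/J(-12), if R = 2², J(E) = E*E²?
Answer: -1/432 ≈ -0.0023148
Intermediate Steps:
J(E) = E³
R = 4
R/J(-12) = 4/((-12)³) = 4/(-1728) = 4*(-1/1728) = -1/432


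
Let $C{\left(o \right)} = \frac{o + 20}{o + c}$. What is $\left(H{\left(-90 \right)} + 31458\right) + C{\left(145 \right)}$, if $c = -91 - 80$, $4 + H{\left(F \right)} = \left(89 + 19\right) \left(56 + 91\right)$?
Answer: $\frac{1230415}{26} \approx 47324.0$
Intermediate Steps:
$H{\left(F \right)} = 15872$ ($H{\left(F \right)} = -4 + \left(89 + 19\right) \left(56 + 91\right) = -4 + 108 \cdot 147 = -4 + 15876 = 15872$)
$c = -171$
$C{\left(o \right)} = \frac{20 + o}{-171 + o}$ ($C{\left(o \right)} = \frac{o + 20}{o - 171} = \frac{20 + o}{-171 + o}$)
$\left(H{\left(-90 \right)} + 31458\right) + C{\left(145 \right)} = \left(15872 + 31458\right) + \frac{20 + 145}{-171 + 145} = 47330 + \frac{1}{-26} \cdot 165 = 47330 - \frac{165}{26} = \frac{1230415}{26}$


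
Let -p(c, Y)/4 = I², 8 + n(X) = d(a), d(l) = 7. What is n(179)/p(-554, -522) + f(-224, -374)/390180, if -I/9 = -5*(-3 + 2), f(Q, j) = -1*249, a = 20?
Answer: -6778/13168575 ≈ -0.00051471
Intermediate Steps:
f(Q, j) = -249
I = -45 (I = -(-45)*(-3 + 2) = -(-45)*(-1) = -9*5 = -45)
n(X) = -1 (n(X) = -8 + 7 = -1)
p(c, Y) = -8100 (p(c, Y) = -4*(-45)² = -4*2025 = -8100)
n(179)/p(-554, -522) + f(-224, -374)/390180 = -1/(-8100) - 249/390180 = -1*(-1/8100) - 249*1/390180 = 1/8100 - 83/130060 = -6778/13168575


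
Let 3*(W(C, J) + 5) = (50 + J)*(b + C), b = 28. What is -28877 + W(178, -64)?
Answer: -89530/3 ≈ -29843.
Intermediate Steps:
W(C, J) = -5 + (28 + C)*(50 + J)/3 (W(C, J) = -5 + ((50 + J)*(28 + C))/3 = -5 + ((28 + C)*(50 + J))/3 = -5 + (28 + C)*(50 + J)/3)
-28877 + W(178, -64) = -28877 + (1385/3 + (28/3)*(-64) + (50/3)*178 + (⅓)*178*(-64)) = -28877 + (1385/3 - 1792/3 + 8900/3 - 11392/3) = -28877 - 2899/3 = -89530/3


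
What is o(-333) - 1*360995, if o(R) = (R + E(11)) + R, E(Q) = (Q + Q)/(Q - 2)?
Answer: -3254927/9 ≈ -3.6166e+5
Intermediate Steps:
E(Q) = 2*Q/(-2 + Q) (E(Q) = (2*Q)/(-2 + Q) = 2*Q/(-2 + Q))
o(R) = 22/9 + 2*R (o(R) = (R + 2*11/(-2 + 11)) + R = (R + 2*11/9) + R = (R + 2*11*(⅑)) + R = (R + 22/9) + R = (22/9 + R) + R = 22/9 + 2*R)
o(-333) - 1*360995 = (22/9 + 2*(-333)) - 1*360995 = (22/9 - 666) - 360995 = -5972/9 - 360995 = -3254927/9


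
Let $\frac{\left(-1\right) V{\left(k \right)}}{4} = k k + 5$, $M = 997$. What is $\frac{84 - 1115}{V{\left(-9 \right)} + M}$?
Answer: $- \frac{1031}{653} \approx -1.5789$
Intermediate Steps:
$V{\left(k \right)} = -20 - 4 k^{2}$ ($V{\left(k \right)} = - 4 \left(k k + 5\right) = - 4 \left(k^{2} + 5\right) = - 4 \left(5 + k^{2}\right) = -20 - 4 k^{2}$)
$\frac{84 - 1115}{V{\left(-9 \right)} + M} = \frac{84 - 1115}{\left(-20 - 4 \left(-9\right)^{2}\right) + 997} = - \frac{1031}{\left(-20 - 324\right) + 997} = - \frac{1031}{-344 + 997} = - \frac{1031}{653}$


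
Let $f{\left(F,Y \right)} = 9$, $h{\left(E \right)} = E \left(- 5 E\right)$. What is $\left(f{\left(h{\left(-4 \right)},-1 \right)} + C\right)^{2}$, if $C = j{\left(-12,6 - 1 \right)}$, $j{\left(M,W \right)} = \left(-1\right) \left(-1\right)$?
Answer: $100$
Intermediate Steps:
$h{\left(E \right)} = - 5 E^{2}$
$j{\left(M,W \right)} = 1$
$C = 1$
$\left(f{\left(h{\left(-4 \right)},-1 \right)} + C\right)^{2} = \left(9 + 1\right)^{2} = 10^{2} = 100$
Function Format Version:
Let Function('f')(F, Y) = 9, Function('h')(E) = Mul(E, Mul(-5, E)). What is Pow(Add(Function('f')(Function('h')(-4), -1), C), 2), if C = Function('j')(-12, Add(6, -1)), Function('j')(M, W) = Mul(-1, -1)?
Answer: 100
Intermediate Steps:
Function('h')(E) = Mul(-5, Pow(E, 2))
Function('j')(M, W) = 1
C = 1
Pow(Add(Function('f')(Function('h')(-4), -1), C), 2) = Pow(Add(9, 1), 2) = Pow(10, 2) = 100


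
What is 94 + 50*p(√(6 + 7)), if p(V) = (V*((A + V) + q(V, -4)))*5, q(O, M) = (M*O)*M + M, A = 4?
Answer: 55344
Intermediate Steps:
q(O, M) = M + O*M² (q(O, M) = O*M² + M = M + O*M²)
p(V) = 85*V² (p(V) = (V*((4 + V) - 4*(1 - 4*V)))*5 = (V*((4 + V) + (-4 + 16*V)))*5 = (V*(17*V))*5 = (17*V²)*5 = 85*V²)
94 + 50*p(√(6 + 7)) = 94 + 50*(85*(√(6 + 7))²) = 94 + 50*(85*(√13)²) = 94 + 50*(85*13) = 94 + 50*1105 = 94 + 55250 = 55344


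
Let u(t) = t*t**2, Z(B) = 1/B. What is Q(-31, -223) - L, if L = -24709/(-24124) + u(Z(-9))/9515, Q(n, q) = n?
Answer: -5358763644431/167334557940 ≈ -32.024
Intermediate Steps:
u(t) = t**3
L = 171392348291/167334557940 (L = -24709/(-24124) + (1/(-9))**3/9515 = -24709*(-1/24124) + (-1/9)**3*(1/9515) = 24709/24124 - 1/729*1/9515 = 24709/24124 - 1/6936435 = 171392348291/167334557940 ≈ 1.0243)
Q(-31, -223) - L = -31 - 1*171392348291/167334557940 = -31 - 171392348291/167334557940 = -5358763644431/167334557940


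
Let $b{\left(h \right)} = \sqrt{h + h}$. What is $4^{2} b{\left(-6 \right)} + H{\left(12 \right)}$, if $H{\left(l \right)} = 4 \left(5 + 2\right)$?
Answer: $28 + 32 i \sqrt{3} \approx 28.0 + 55.426 i$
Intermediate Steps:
$b{\left(h \right)} = \sqrt{2} \sqrt{h}$ ($b{\left(h \right)} = \sqrt{2 h} = \sqrt{2} \sqrt{h}$)
$H{\left(l \right)} = 28$ ($H{\left(l \right)} = 4 \cdot 7 = 28$)
$4^{2} b{\left(-6 \right)} + H{\left(12 \right)} = 4^{2} \sqrt{2} \sqrt{-6} + 28 = 16 \sqrt{2} i \sqrt{6} + 28 = 16 \cdot 2 i \sqrt{3} + 28 = 32 i \sqrt{3} + 28 = 28 + 32 i \sqrt{3}$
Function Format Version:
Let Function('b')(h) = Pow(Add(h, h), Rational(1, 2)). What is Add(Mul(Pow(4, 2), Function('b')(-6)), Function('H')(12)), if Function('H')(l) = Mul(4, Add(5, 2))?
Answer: Add(28, Mul(32, I, Pow(3, Rational(1, 2)))) ≈ Add(28.000, Mul(55.426, I))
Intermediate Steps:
Function('b')(h) = Mul(Pow(2, Rational(1, 2)), Pow(h, Rational(1, 2))) (Function('b')(h) = Pow(Mul(2, h), Rational(1, 2)) = Mul(Pow(2, Rational(1, 2)), Pow(h, Rational(1, 2))))
Function('H')(l) = 28 (Function('H')(l) = Mul(4, 7) = 28)
Add(Mul(Pow(4, 2), Function('b')(-6)), Function('H')(12)) = Add(Mul(Pow(4, 2), Mul(Pow(2, Rational(1, 2)), Pow(-6, Rational(1, 2)))), 28) = Add(Mul(16, Mul(Pow(2, Rational(1, 2)), Mul(I, Pow(6, Rational(1, 2))))), 28) = Add(Mul(16, Mul(2, I, Pow(3, Rational(1, 2)))), 28) = Add(Mul(32, I, Pow(3, Rational(1, 2))), 28) = Add(28, Mul(32, I, Pow(3, Rational(1, 2))))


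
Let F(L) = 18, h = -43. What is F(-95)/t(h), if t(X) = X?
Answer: -18/43 ≈ -0.41860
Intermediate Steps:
F(-95)/t(h) = 18/(-43) = 18*(-1/43) = -18/43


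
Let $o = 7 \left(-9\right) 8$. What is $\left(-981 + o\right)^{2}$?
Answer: $2205225$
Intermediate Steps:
$o = -504$ ($o = \left(-63\right) 8 = -504$)
$\left(-981 + o\right)^{2} = \left(-981 - 504\right)^{2} = \left(-1485\right)^{2} = 2205225$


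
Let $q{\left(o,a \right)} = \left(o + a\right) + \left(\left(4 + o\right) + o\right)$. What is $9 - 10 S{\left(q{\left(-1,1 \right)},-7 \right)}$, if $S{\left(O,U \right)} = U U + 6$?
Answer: $-541$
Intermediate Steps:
$q{\left(o,a \right)} = 4 + a + 3 o$ ($q{\left(o,a \right)} = \left(a + o\right) + \left(4 + 2 o\right) = 4 + a + 3 o$)
$S{\left(O,U \right)} = 6 + U^{2}$ ($S{\left(O,U \right)} = U^{2} + 6 = 6 + U^{2}$)
$9 - 10 S{\left(q{\left(-1,1 \right)},-7 \right)} = 9 - 10 \left(6 + \left(-7\right)^{2}\right) = 9 - 10 \left(6 + 49\right) = 9 - 550 = -541$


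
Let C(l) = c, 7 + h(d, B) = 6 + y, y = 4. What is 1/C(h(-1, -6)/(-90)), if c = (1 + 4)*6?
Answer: 1/30 ≈ 0.033333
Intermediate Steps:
h(d, B) = 3 (h(d, B) = -7 + (6 + 4) = -7 + 10 = 3)
c = 30 (c = 5*6 = 30)
C(l) = 30
1/C(h(-1, -6)/(-90)) = 1/30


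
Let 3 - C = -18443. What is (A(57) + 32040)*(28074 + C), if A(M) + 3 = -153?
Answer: 1483243680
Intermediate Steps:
C = 18446 (C = 3 - 1*(-18443) = 3 + 18443 = 18446)
A(M) = -156 (A(M) = -3 - 153 = -156)
(A(57) + 32040)*(28074 + C) = (-156 + 32040)*(28074 + 18446) = 31884*46520 = 1483243680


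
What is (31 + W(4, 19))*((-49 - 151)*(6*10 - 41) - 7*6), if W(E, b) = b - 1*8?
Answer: -161364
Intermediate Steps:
W(E, b) = -8 + b (W(E, b) = b - 8 = -8 + b)
(31 + W(4, 19))*((-49 - 151)*(6*10 - 41) - 7*6) = (31 + (-8 + 19))*((-49 - 151)*(6*10 - 41) - 7*6) = (31 + 11)*(-200*(60 - 41) - 42) = 42*(-200*19 - 42) = 42*(-3800 - 42) = 42*(-3842) = -161364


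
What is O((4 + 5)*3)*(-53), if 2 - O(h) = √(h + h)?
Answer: -106 + 159*√6 ≈ 283.47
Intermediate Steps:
O(h) = 2 - √2*√h (O(h) = 2 - √(h + h) = 2 - √(2*h) = 2 - √2*√h)
O((4 + 5)*3)*(-53) = (2 - √2*√((4 + 5)*3))*(-53) = (2 - √2*√(9*3))*(-53) = (2 - √2*√27)*(-53) = (2 - √2*3*√3)*(-53) = (2 - 3*√6)*(-53) = -106 + 159*√6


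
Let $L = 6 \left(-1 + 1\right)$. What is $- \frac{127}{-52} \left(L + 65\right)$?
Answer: $\frac{635}{4} \approx 158.75$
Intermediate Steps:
$L = 0$ ($L = 6 \cdot 0 = 0$)
$- \frac{127}{-52} \left(L + 65\right) = - \frac{127}{-52} \left(0 + 65\right) = \left(-127\right) \left(- \frac{1}{52}\right) 65 = \frac{127}{52} \cdot 65 = \frac{635}{4}$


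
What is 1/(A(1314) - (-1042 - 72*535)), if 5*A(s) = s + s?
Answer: 5/200438 ≈ 2.4945e-5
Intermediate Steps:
A(s) = 2*s/5 (A(s) = (s + s)/5 = (2*s)/5 = 2*s/5)
1/(A(1314) - (-1042 - 72*535)) = 1/((⅖)*1314 - (-1042 - 72*535)) = 1/(2628/5 - (-1042 - 38520)) = 1/(2628/5 - 1*(-39562)) = 1/(2628/5 + 39562) = 1/(200438/5) = 5/200438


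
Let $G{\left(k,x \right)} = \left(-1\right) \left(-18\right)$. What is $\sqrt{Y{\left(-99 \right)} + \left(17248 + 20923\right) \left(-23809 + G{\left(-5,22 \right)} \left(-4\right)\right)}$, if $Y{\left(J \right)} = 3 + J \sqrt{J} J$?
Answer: $\sqrt{-911561648 + 29403 i \sqrt{11}} \approx 1.6 + 30192.0 i$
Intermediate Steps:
$G{\left(k,x \right)} = 18$
$Y{\left(J \right)} = 3 + J^{\frac{5}{2}}$ ($Y{\left(J \right)} = 3 + J^{\frac{3}{2}} J = 3 + J^{\frac{5}{2}}$)
$\sqrt{Y{\left(-99 \right)} + \left(17248 + 20923\right) \left(-23809 + G{\left(-5,22 \right)} \left(-4\right)\right)} = \sqrt{\left(3 + \left(-99\right)^{\frac{5}{2}}\right) + \left(17248 + 20923\right) \left(-23809 + 18 \left(-4\right)\right)} = \sqrt{\left(3 + 29403 i \sqrt{11}\right) + 38171 \left(-23809 - 72\right)} = \sqrt{\left(3 + 29403 i \sqrt{11}\right) + 38171 \left(-23881\right)} = \sqrt{\left(3 + 29403 i \sqrt{11}\right) - 911561651} = \sqrt{-911561648 + 29403 i \sqrt{11}}$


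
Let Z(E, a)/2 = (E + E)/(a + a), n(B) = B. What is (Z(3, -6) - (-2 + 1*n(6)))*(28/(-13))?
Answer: 140/13 ≈ 10.769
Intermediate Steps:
Z(E, a) = 2*E/a (Z(E, a) = 2*((E + E)/(a + a)) = 2*((2*E)/((2*a))) = 2*((2*E)*(1/(2*a))) = 2*(E/a) = 2*E/a)
(Z(3, -6) - (-2 + 1*n(6)))*(28/(-13)) = (2*3/(-6) - (-2 + 1*6))*(28/(-13)) = (2*3*(-⅙) - (-2 + 6))*(28*(-1/13)) = (-1 - 1*4)*(-28/13) = (-1 - 4)*(-28/13) = -5*(-28/13) = 140/13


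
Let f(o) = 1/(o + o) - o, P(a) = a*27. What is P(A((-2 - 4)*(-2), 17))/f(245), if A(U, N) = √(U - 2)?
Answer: -13230*√10/120049 ≈ -0.34850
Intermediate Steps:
A(U, N) = √(-2 + U)
P(a) = 27*a
f(o) = 1/(2*o) - o
P(A((-2 - 4)*(-2), 17))/f(245) = (27*√(-2 + (-2 - 4)*(-2)))/((½)/245 - 1*245) = (27*√(-2 - 6*(-2)))/((½)*(1/245) - 245) = (27*√(-2 + 12))/(1/490 - 245) = (27*√10)/(-120049/490) = (27*√10)*(-490/120049) = -13230*√10/120049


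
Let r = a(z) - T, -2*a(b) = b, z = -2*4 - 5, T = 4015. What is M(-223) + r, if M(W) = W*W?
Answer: 91441/2 ≈ 45721.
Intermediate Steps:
M(W) = W²
z = -13 (z = -8 - 5 = -13)
a(b) = -b/2
r = -8017/2 (r = -½*(-13) - 1*4015 = 13/2 - 4015 = -8017/2 ≈ -4008.5)
M(-223) + r = (-223)² - 8017/2 = 49729 - 8017/2 = 91441/2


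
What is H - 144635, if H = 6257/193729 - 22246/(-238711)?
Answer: -6688674964133504/46245243319 ≈ -1.4463e+5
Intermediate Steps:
H = 5803310061/46245243319 (H = 6257*(1/193729) - 22246*(-1/238711) = 6257/193729 + 22246/238711 = 5803310061/46245243319 ≈ 0.12549)
H - 144635 = 5803310061/46245243319 - 144635 = -6688674964133504/46245243319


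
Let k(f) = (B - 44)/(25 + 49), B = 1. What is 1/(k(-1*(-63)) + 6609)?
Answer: 74/489023 ≈ 0.00015132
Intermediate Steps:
k(f) = -43/74 (k(f) = (1 - 44)/(25 + 49) = -43/74)
1/(k(-1*(-63)) + 6609) = 1/(-43/74 + 6609) = 1/(489023/74) = 74/489023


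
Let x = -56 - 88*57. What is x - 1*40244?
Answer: -45316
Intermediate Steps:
x = -5072 (x = -56 - 5016 = -5072)
x - 1*40244 = -5072 - 1*40244 = -5072 - 40244 = -45316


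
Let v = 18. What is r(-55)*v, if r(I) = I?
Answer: -990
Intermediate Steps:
r(-55)*v = -55*18 = -990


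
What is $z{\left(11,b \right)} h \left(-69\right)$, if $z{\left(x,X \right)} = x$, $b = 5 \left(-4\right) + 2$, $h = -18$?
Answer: $13662$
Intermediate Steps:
$b = -18$ ($b = -20 + 2 = -18$)
$z{\left(11,b \right)} h \left(-69\right) = 11 \left(-18\right) \left(-69\right) = \left(-198\right) \left(-69\right) = 13662$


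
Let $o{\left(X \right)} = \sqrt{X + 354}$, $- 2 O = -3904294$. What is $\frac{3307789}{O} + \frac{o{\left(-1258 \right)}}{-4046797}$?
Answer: $\frac{3307789}{1952147} - \frac{2 i \sqrt{226}}{4046797} \approx 1.6944 - 7.4297 \cdot 10^{-6} i$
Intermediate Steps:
$O = 1952147$ ($O = \left(- \frac{1}{2}\right) \left(-3904294\right) = 1952147$)
$o{\left(X \right)} = \sqrt{354 + X}$
$\frac{3307789}{O} + \frac{o{\left(-1258 \right)}}{-4046797} = \frac{3307789}{1952147} + \frac{\sqrt{354 - 1258}}{-4046797} = 3307789 \cdot \frac{1}{1952147} + \sqrt{-904} \left(- \frac{1}{4046797}\right) = \frac{3307789}{1952147} + 2 i \sqrt{226} \left(- \frac{1}{4046797}\right) = \frac{3307789}{1952147} - \frac{2 i \sqrt{226}}{4046797}$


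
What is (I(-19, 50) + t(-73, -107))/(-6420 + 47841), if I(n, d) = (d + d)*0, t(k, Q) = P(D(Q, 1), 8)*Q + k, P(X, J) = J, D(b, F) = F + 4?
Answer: -929/41421 ≈ -0.022428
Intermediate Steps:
D(b, F) = 4 + F
t(k, Q) = k + 8*Q (t(k, Q) = 8*Q + k = k + 8*Q)
I(n, d) = 0 (I(n, d) = (2*d)*0 = 0)
(I(-19, 50) + t(-73, -107))/(-6420 + 47841) = (0 + (-73 + 8*(-107)))/(-6420 + 47841) = (0 + (-73 - 856))/41421 = (0 - 929)*(1/41421) = -929*1/41421 = -929/41421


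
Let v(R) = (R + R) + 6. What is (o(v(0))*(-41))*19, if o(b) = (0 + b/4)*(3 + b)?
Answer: -21033/2 ≈ -10517.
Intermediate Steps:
v(R) = 6 + 2*R (v(R) = 2*R + 6 = 6 + 2*R)
o(b) = b*(3 + b)/4 (o(b) = (0 + b*(¼))*(3 + b) = (0 + b/4)*(3 + b) = (b/4)*(3 + b) = b*(3 + b)/4)
(o(v(0))*(-41))*19 = (((6 + 2*0)*(3 + (6 + 2*0))/4)*(-41))*19 = (((6 + 0)*(3 + (6 + 0))/4)*(-41))*19 = (((¼)*6*(3 + 6))*(-41))*19 = (((¼)*6*9)*(-41))*19 = ((27/2)*(-41))*19 = -1107/2*19 = -21033/2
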